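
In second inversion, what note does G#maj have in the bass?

G#maj = G#–B#–D#. Second inversion → fifth in the bass = D#.

D#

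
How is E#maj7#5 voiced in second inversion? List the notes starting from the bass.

B##  D##  E#  G##

E#maj7#5 = E#–G##–B##–D##; second inversion → fifth (B##) lowest.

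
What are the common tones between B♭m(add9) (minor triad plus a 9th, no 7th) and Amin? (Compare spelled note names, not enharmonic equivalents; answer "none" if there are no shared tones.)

C

B♭m(add9) = Bb, Db, F, C.
Amin = A, C, E.
Shared: C.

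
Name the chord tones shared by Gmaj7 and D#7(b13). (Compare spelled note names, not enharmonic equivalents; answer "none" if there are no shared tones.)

Gmaj7: G B D F♯
D#7(b13): D♯ F𝄪 A♯ C♯ B
Common to both → B.

B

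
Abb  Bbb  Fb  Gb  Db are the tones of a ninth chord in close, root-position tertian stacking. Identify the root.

Arranged so that each adjacent pair is a third by letter name: Gb – Bbb – Db – Fb – Abb.
The bottom of that stack, Gb, is the root (this is Gb minor seventh flat nine).

Gb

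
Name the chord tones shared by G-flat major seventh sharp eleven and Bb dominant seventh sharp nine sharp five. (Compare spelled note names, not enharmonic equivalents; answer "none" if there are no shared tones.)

G-flat major seventh sharp eleven: G-flat B-flat D-flat F C
Bb dominant seventh sharp nine sharp five: B-flat D F-sharp A-flat C-sharp
Common to both → B-flat.

B-flat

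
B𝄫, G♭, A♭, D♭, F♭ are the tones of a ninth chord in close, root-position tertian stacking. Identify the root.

G♭

Arranged so that each adjacent pair is a third by letter name: G♭ – B𝄫 – D♭ – F♭ – A♭.
The bottom of that stack, G♭, is the root (this is G♭ minor ninth).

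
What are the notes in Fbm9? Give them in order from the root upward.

Fb, Abb, Cb, Ebb, Gb

Root Fb, quality minor ninth:
Fb — root
Abb — minor 3rd
Cb — perfect 5th
Ebb — minor 7th
Gb — major 9th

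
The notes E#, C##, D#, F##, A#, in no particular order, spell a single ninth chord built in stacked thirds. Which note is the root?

Stacking in thirds gives D# – F## – A# – C## – E#, so D# is the root — D# major ninth.

D#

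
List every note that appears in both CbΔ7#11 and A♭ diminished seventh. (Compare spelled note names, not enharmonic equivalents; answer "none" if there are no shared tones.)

Cb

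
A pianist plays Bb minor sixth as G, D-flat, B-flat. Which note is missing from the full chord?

The full Bb minor sixth chord is B-flat, D-flat, F, G.
Comparing with the voicing, the perfect 5th (5th) — F — is absent.

F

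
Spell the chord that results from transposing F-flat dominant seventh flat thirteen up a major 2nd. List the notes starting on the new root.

F♭ up a major 2nd → G♭. New chord: G♭ dominant seventh flat thirteen.
G♭ — root
B♭ — major 3rd
D♭ — perfect 5th
F♭ — minor 7th
E𝄫 — minor 13th

G♭ – B♭ – D♭ – F♭ – E𝄫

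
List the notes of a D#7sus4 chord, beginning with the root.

D#, G#, A#, C#

D#7sus4: dominant seventh suspended fourth on D#.
Root: D#
Perfect 4th (4th): G#
Perfect 5th (5th): A#
Minor 7th (7th): C#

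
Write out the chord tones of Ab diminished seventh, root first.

Ab diminished seventh: diminished seventh on Ab.
Root: Ab
Minor 3rd (3rd): Cb
Diminished 5th (5th): Ebb
Diminished 7th (7th): Gbb

Ab, Cb, Ebb, Gbb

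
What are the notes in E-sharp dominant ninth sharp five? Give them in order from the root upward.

E-sharp G-double-sharp B-double-sharp D-sharp F-double-sharp

Root E-sharp, quality dominant ninth sharp five:
E-sharp — root
G-double-sharp — major 3rd
B-double-sharp — augmented 5th
D-sharp — minor 7th
F-double-sharp — major 9th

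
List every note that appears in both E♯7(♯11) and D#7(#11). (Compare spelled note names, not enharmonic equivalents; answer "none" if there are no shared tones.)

G##  D#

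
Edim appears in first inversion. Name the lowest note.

G

Edim in root position is E–G–B♭.
First inversion places the third in the bass, which is G.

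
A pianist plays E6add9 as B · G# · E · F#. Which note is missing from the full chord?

C#

E6add9 = E, G#, B, C#, F#. The voicing lacks the 6th (major 6th), C#.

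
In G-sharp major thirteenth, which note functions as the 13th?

E♯

Root of G-sharp major thirteenth = G♯. The 13th is a major 13th: G♯ up a major 13th → E♯.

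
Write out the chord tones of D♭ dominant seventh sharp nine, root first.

D♭ dominant seventh sharp nine is a dominant seventh sharp nine built on Db.
Root: Db
Major 3rd (3rd): F
Perfect 5th (5th): Ab
Minor 7th (7th): Cb
Augmented 9th (9th): E

Db  F  Ab  Cb  E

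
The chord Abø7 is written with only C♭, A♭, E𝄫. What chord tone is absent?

The full Abø7 chord is A♭, C♭, E𝄫, G♭.
Comparing with the voicing, the minor 7th (7th) — G♭ — is absent.

G♭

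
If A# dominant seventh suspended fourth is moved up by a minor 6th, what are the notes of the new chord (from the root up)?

A minor 6th up from A-sharp is F-sharp, so the new chord is F-sharp dominant seventh suspended fourth.
Root: F-sharp
Perfect 4th (4th): B
Perfect 5th (5th): C-sharp
Minor 7th (7th): E

F-sharp, B, C-sharp, E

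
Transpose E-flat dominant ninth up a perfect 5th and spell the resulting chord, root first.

B-flat – D – F – A-flat – C

E-flat up a perfect 5th → B-flat. New chord: B-flat dominant ninth.
- root: B-flat
- major 3rd: D
- perfect 5th: F
- minor 7th: A-flat
- major 9th: C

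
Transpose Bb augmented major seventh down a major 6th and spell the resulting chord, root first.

Bb down a major 6th → Db. New chord: Db augmented major seventh.
root → Db
3rd (major 3rd) → F
5th (augmented 5th) → A
7th (major 7th) → C

Db, F, A, C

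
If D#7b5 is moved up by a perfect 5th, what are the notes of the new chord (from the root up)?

A perfect 5th up from D♯ is A♯, so the new chord is A♯ dominant seventh flat five.
root → A♯
3rd (major 3rd) → C𝄪
5th (diminished 5th) → E
7th (minor 7th) → G♯

A♯, C𝄪, E, G♯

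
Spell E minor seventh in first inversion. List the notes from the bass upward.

E minor seventh = E–G–B–D; first inversion → third (G) lowest.

G – B – D – E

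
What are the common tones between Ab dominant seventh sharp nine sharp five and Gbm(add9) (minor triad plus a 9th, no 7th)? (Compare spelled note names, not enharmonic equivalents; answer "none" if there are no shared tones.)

Ab dominant seventh sharp nine sharp five: A♭ C E G♭ B
Gbm(add9): G♭ B𝄫 D♭ A♭
Common to both → A♭, G♭.

A♭ G♭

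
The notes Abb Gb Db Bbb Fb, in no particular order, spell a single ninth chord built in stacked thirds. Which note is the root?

Stacking in thirds gives Gb – Bbb – Db – Fb – Abb, so Gb is the root — Gb minor seventh flat nine.

Gb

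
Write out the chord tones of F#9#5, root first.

F#  A#  C##  E  G#

F#9#5: dominant ninth sharp five on F#.
F# — root
A# — major 3rd
C## — augmented 5th
E — minor 7th
G# — major 9th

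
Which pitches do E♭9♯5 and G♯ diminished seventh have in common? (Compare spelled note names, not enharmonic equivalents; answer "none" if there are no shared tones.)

B – F

E♭9♯5 = Eb, G, B, Db, F.
G♯ diminished seventh = G#, B, D, F.
Shared: B, F.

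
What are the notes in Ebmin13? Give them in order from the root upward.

Ebmin13 is a minor thirteenth built on Eb.
root → Eb
3rd (minor 3rd) → Gb
5th (perfect 5th) → Bb
7th (minor 7th) → Db
9th (major 9th) → F
11th (perfect 11th) → Ab
13th (major 13th) → C

Eb – Gb – Bb – Db – F – Ab – C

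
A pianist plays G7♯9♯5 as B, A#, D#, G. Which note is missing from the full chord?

F

The full G7♯9♯5 chord is G, B, D#, F, A#.
Comparing with the voicing, the minor 7th (7th) — F — is absent.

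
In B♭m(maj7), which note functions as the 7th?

A

B♭m(maj7) is built on Bb; its 7th is a major 7th above the root.
A seventh above B uses the letter A, and the major 7th above Bb is A.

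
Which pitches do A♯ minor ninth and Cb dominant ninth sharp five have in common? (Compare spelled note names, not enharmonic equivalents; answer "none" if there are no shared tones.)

A♯ minor ninth: A-sharp C-sharp E-sharp G-sharp B-sharp
Cb dominant ninth sharp five: C-flat E-flat G B-double-flat D-flat
Common to both → none.

none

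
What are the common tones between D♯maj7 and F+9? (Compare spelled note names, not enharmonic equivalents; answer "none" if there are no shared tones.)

none

D♯maj7 = D#, F##, A#, C##.
F+9 = F, A, C#, Eb, G.
Shared: none.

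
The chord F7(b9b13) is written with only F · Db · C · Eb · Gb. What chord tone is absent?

A

The full F7(b9b13) chord is F, A, C, Eb, Gb, Db.
Comparing with the voicing, the major 3rd (3rd) — A — is absent.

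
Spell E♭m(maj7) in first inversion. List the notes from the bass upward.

Gb, Bb, D, Eb

E♭m(maj7) = Eb–Gb–Bb–D; first inversion → third (Gb) lowest.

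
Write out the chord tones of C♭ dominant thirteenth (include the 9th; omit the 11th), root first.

C-flat, E-flat, G-flat, B-double-flat, D-flat, A-flat

C♭ dominant thirteenth: dominant thirteenth on C-flat.
Root: C-flat
Major 3rd (3rd): E-flat
Perfect 5th (5th): G-flat
Minor 7th (7th): B-double-flat
Major 9th (9th): D-flat
Major 13th (13th): A-flat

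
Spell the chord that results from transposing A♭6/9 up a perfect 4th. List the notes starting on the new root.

A♭ up a perfect 4th → D♭. New chord: D♭ six-nine.
root → D♭
3rd (major 3rd) → F
5th (perfect 5th) → A♭
6th (major 6th) → B♭
9th (major 9th) → E♭

D♭, F, A♭, B♭, E♭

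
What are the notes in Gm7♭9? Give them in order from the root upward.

G – B♭ – D – F – A♭

Gm7♭9: minor seventh flat nine on G.
G — root
B♭ — minor 3rd
D — perfect 5th
F — minor 7th
A♭ — minor 9th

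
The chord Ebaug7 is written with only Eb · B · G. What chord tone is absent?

Db

The full Ebaug7 chord is Eb, G, B, Db.
Comparing with the voicing, the minor 7th (7th) — Db — is absent.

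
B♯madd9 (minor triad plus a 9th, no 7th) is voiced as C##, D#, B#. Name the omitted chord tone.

The full B♯madd9 chord is B#, D#, F##, C##.
Comparing with the voicing, the perfect 5th (5th) — F## — is absent.

F##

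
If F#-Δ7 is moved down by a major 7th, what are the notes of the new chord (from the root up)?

A major 7th down from F# is G, so the new chord is G minor-major seventh.
root → G
3rd (minor 3rd) → Bb
5th (perfect 5th) → D
7th (major 7th) → F#

G, Bb, D, F#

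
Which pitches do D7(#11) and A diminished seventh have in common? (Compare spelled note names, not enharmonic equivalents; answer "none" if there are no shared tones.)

D7(#11) = D, F#, A, C, G#.
A diminished seventh = A, C, Eb, Gb.
Shared: A, C.

A – C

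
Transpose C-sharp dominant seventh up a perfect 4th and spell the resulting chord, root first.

F-sharp, A-sharp, C-sharp, E

C-sharp up a perfect 4th → F-sharp. New chord: F-sharp dominant seventh.
F-sharp — root
A-sharp — major 3rd
C-sharp — perfect 5th
E — minor 7th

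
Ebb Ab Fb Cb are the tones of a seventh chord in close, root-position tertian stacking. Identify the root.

Arranged so that each adjacent pair is a third by letter name: Fb – Ab – Cb – Ebb.
The bottom of that stack, Fb, is the root (this is Fb dominant seventh).

Fb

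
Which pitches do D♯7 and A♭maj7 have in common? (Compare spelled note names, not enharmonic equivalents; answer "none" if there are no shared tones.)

none

D♯7: D# F## A# C#
A♭maj7: Ab C Eb G
Common to both → none.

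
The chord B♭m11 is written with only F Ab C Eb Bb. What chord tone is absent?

B♭m11 = Bb, Db, F, Ab, C, Eb. The voicing lacks the 3rd (minor 3rd), Db.

Db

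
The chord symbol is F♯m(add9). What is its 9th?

Root of F♯m(add9) = F#. The 9th is a major 9th: F# up a major 9th → G#.

G#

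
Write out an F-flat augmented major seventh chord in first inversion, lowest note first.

A-flat  C  E-flat  F-flat

In root position, F-flat augmented major seventh is F-flat–A-flat–C–E-flat.
First inversion puts the third (A-flat) in the bass.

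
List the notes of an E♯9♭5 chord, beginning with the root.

E♯  G𝄪  B  D♯  F𝄪

E♯9♭5: dominant ninth flat five on E♯.
Root: E♯
Major 3rd (3rd): G𝄪
Diminished 5th (5th): B
Minor 7th (7th): D♯
Major 9th (9th): F𝄪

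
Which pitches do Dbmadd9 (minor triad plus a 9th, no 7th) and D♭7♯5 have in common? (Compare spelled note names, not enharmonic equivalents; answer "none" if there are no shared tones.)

Db

Dbmadd9: Db Fb Ab Eb
D♭7♯5: Db F A Cb
Common to both → Db.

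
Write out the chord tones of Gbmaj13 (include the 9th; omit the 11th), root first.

Gbmaj13: major thirteenth on Gb.
Gb — root
Bb — major 3rd
Db — perfect 5th
F — major 7th
Ab — major 9th
Eb — major 13th

Gb Bb Db F Ab Eb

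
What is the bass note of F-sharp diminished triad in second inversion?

C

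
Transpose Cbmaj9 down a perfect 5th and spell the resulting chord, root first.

A perfect 5th down from Cb is Fb, so the new chord is Fb major ninth.
- root: Fb
- major 3rd: Ab
- perfect 5th: Cb
- major 7th: Eb
- major 9th: Gb

Fb, Ab, Cb, Eb, Gb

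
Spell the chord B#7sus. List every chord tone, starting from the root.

B♯ E♯ F𝄪 A♯

B#7sus: dominant seventh suspended fourth on B♯.
- root: B♯
- perfect 4th: E♯
- perfect 5th: F𝄪
- minor 7th: A♯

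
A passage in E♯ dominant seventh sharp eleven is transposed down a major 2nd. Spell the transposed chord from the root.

D# – F## – A# – C# – G##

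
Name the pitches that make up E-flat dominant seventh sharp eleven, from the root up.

E♭ – G – B♭ – D♭ – A

E-flat dominant seventh sharp eleven is a dominant seventh sharp eleven built on E♭.
- root: E♭
- major 3rd: G
- perfect 5th: B♭
- minor 7th: D♭
- augmented 11th: A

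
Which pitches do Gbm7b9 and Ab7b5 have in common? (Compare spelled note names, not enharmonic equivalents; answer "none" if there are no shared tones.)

Gbm7b9 = G♭, B𝄫, D♭, F♭, A𝄫.
Ab7b5 = A♭, C, E𝄫, G♭.
Shared: G♭.

G♭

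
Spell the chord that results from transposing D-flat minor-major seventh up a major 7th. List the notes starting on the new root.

Transposed root: D-flat → C (major 7th up). So we spell C minor-major seventh:
- root: C
- minor 3rd: E-flat
- perfect 5th: G
- major 7th: B

C E-flat G B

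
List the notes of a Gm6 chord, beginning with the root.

G  Bb  D  E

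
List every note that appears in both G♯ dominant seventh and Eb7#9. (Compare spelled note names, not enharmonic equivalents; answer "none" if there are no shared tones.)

G♯ dominant seventh = G#, B#, D#, F#.
Eb7#9 = Eb, G, Bb, Db, F#.
Shared: F#.

F#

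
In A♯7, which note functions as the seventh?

G#

Root of A♯7 = A#. The 7th is a minor 7th: A# up a minor 7th → G#.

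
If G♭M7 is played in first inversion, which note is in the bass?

Bb

G♭M7 = Gb–Bb–Db–F. First inversion → third in the bass = Bb.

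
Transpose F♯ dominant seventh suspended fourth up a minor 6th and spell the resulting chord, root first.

D G A C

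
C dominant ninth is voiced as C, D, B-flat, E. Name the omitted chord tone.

G

The full C dominant ninth chord is C, E, G, B-flat, D.
Comparing with the voicing, the perfect 5th (5th) — G — is absent.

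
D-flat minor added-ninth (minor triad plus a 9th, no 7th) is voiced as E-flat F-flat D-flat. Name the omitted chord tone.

A-flat

The full D-flat minor added-ninth chord is D-flat, F-flat, A-flat, E-flat.
Comparing with the voicing, the perfect 5th (5th) — A-flat — is absent.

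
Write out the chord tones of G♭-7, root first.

Gb, Bbb, Db, Fb

G♭-7 is a minor seventh built on Gb.
Gb — root
Bbb — minor 3rd
Db — perfect 5th
Fb — minor 7th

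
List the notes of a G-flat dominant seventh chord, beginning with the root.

G-flat, B-flat, D-flat, F-flat

G-flat dominant seventh: dominant seventh on G-flat.
Root: G-flat
Major 3rd (3rd): B-flat
Perfect 5th (5th): D-flat
Minor 7th (7th): F-flat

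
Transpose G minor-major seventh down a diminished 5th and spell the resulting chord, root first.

A diminished 5th down from G is C#, so the new chord is C# minor-major seventh.
root → C#
3rd (minor 3rd) → E
5th (perfect 5th) → G#
7th (major 7th) → B#

C#, E, G#, B#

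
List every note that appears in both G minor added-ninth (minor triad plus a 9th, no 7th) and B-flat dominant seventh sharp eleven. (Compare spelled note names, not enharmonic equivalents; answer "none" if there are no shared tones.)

B-flat  D

G minor added-ninth: G B-flat D A
B-flat dominant seventh sharp eleven: B-flat D F A-flat E
Common to both → B-flat, D.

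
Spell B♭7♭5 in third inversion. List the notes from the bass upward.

Ab – Bb – D – Fb

B♭7♭5 = Bb–D–Fb–Ab; third inversion → seventh (Ab) lowest.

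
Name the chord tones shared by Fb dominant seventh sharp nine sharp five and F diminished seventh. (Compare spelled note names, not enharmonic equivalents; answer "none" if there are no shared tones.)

Fb dominant seventh sharp nine sharp five: F-flat A-flat C E-double-flat G
F diminished seventh: F A-flat C-flat E-double-flat
Common to both → A-flat, E-double-flat.

A-flat E-double-flat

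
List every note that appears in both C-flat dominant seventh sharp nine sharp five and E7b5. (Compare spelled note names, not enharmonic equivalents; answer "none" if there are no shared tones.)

D

C-flat dominant seventh sharp nine sharp five = Cb, Eb, G, Bbb, D.
E7b5 = E, G#, Bb, D.
Shared: D.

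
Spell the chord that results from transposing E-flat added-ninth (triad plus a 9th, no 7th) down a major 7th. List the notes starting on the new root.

Fb  Ab  Cb  Gb

Transposed root: Eb → Fb (major 7th down). So we spell Fb added-ninth:
- root: Fb
- major 3rd: Ab
- perfect 5th: Cb
- major 9th: Gb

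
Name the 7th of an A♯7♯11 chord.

G♯

Root of A♯7♯11 = A♯. The 7th is a minor 7th: A♯ up a minor 7th → G♯.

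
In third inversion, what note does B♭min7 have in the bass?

Ab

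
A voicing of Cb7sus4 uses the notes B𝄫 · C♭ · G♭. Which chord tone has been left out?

F♭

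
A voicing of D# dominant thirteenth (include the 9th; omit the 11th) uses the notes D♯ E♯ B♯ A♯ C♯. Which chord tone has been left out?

F𝄪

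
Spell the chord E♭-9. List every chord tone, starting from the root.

Root Eb, quality minor ninth:
Root: Eb
Minor 3rd (3rd): Gb
Perfect 5th (5th): Bb
Minor 7th (7th): Db
Major 9th (9th): F

Eb  Gb  Bb  Db  F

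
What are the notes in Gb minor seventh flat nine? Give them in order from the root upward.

G♭, B𝄫, D♭, F♭, A𝄫

Root G♭, quality minor seventh flat nine:
- root: G♭
- minor 3rd: B𝄫
- perfect 5th: D♭
- minor 7th: F♭
- minor 9th: A𝄫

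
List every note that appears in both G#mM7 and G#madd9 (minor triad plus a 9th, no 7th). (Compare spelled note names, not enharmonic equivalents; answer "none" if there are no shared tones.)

G#mM7 = G#, B, D#, F##.
G#madd9 = G#, B, D#, A#.
Shared: G#, B, D#.

G#, B, D#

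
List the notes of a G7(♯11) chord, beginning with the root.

G7(♯11) is a dominant seventh sharp eleven built on G.
Root: G
Major 3rd (3rd): B
Perfect 5th (5th): D
Minor 7th (7th): F
Augmented 11th (11th): C#

G  B  D  F  C#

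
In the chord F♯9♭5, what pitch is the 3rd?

Root of F♯9♭5 = F#. The 3rd is a major 3rd: F# up a major 3rd → A#.

A#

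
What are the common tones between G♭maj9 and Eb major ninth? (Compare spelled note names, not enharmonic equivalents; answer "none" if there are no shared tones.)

G♭maj9: G♭ B♭ D♭ F A♭
Eb major ninth: E♭ G B♭ D F
Common to both → B♭, F.

B♭, F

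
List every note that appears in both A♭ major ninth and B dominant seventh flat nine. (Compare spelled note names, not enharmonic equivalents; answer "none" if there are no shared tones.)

A♭ major ninth = A-flat, C, E-flat, G, B-flat.
B dominant seventh flat nine = B, D-sharp, F-sharp, A, C.
Shared: C.

C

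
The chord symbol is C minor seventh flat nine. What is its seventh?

B-flat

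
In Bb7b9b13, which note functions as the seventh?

Bb7b9b13 is built on Bb; its 7th is a minor 7th above the root.
A seventh above B uses the letter A, and the minor 7th above Bb is Ab.

Ab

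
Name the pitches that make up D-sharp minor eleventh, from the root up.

D-sharp – F-sharp – A-sharp – C-sharp – E-sharp – G-sharp

D-sharp minor eleventh is a minor eleventh built on D-sharp.
- root: D-sharp
- minor 3rd: F-sharp
- perfect 5th: A-sharp
- minor 7th: C-sharp
- major 9th: E-sharp
- perfect 11th: G-sharp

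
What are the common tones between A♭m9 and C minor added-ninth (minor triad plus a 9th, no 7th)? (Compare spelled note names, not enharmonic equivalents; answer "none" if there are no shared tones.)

A♭m9: Ab Cb Eb Gb Bb
C minor added-ninth: C Eb G D
Common to both → Eb.

Eb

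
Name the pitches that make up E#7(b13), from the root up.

Root E#, quality dominant seventh flat thirteen:
- root: E#
- major 3rd: G##
- perfect 5th: B#
- minor 7th: D#
- minor 13th: C#

E#  G##  B#  D#  C#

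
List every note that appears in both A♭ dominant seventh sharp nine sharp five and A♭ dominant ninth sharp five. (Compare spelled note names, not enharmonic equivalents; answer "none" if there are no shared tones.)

A♭ dominant seventh sharp nine sharp five = A-flat, C, E, G-flat, B.
A♭ dominant ninth sharp five = A-flat, C, E, G-flat, B-flat.
Shared: A-flat, C, E, G-flat.

A-flat, C, E, G-flat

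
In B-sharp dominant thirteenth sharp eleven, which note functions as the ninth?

C-double-sharp

Root of B-sharp dominant thirteenth sharp eleven = B-sharp. The 9th is a major 9th: B-sharp up a major 9th → C-double-sharp.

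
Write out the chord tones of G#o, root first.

Root G#, quality diminished triad:
G# — root
B — minor 3rd
D — diminished 5th

G#  B  D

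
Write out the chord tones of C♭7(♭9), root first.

C♭, E♭, G♭, B𝄫, D𝄫

C♭7(♭9) is a dominant seventh flat nine built on C♭.
C♭ — root
E♭ — major 3rd
G♭ — perfect 5th
B𝄫 — minor 7th
D𝄫 — minor 9th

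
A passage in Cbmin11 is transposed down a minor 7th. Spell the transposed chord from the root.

Db, Fb, Ab, Cb, Eb, Gb

A minor 7th down from Cb is Db, so the new chord is Db minor eleventh.
Db — root
Fb — minor 3rd
Ab — perfect 5th
Cb — minor 7th
Eb — major 9th
Gb — perfect 11th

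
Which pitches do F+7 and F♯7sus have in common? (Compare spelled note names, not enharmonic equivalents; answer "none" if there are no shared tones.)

F+7: F A C# Eb
F♯7sus: F# B C# E
Common to both → C#.

C#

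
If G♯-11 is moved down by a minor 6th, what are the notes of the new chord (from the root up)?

Transposed root: G♯ → B♯ (minor 6th down). So we spell B♯ minor eleventh:
Root: B♯
Minor 3rd (3rd): D♯
Perfect 5th (5th): F𝄪
Minor 7th (7th): A♯
Major 9th (9th): C𝄪
Perfect 11th (11th): E♯

B♯  D♯  F𝄪  A♯  C𝄪  E♯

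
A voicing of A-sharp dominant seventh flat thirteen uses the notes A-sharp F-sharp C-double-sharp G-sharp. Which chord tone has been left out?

E-sharp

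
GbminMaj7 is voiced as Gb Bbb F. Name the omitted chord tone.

GbminMaj7 = Gb, Bbb, Db, F. The voicing lacks the 5th (perfect 5th), Db.

Db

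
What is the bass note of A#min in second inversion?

E#

A#min = A#–C#–E#. Second inversion → fifth in the bass = E#.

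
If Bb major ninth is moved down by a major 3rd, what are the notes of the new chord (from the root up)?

G-flat B-flat D-flat F A-flat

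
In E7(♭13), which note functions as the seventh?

E7(♭13) is built on E; its 7th is a minor 7th above the root.
A seventh above E uses the letter D, and the minor 7th above E is D.

D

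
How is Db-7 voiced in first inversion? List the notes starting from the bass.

Db-7 = Db–Fb–Ab–Cb; first inversion → third (Fb) lowest.

Fb – Ab – Cb – Db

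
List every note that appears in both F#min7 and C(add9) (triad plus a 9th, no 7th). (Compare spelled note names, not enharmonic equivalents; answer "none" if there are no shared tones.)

E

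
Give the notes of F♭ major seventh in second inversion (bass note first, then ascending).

F♭ major seventh = F-flat–A-flat–C-flat–E-flat; second inversion → fifth (C-flat) lowest.

C-flat – E-flat – F-flat – A-flat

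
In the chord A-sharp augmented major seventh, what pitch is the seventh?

G-double-sharp

A-sharp augmented major seventh is built on A-sharp; its 7th is a major 7th above the root.
A seventh above A uses the letter G, and the major 7th above A-sharp is G-double-sharp.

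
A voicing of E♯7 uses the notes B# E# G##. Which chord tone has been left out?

D#

E♯7 = E#, G##, B#, D#. The voicing lacks the 7th (minor 7th), D#.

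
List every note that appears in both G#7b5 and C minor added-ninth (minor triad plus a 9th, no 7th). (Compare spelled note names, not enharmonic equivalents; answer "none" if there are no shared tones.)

G#7b5: G# B# D F#
C minor added-ninth: C Eb G D
Common to both → D.

D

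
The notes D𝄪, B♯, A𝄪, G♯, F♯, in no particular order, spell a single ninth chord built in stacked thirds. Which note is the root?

Stacking in thirds gives G♯ – B♯ – D𝄪 – F♯ – A𝄪, so G♯ is the root — G♯ dominant seventh sharp nine sharp five.

G♯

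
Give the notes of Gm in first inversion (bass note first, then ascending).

Bb, D, G

In root position, Gm is G–Bb–D.
First inversion puts the third (Bb) in the bass.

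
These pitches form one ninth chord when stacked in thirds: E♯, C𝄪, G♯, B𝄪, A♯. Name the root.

A♯

Stacking in thirds gives A♯ – C𝄪 – E♯ – G♯ – B𝄪, so A♯ is the root — A♯ dominant seventh sharp nine.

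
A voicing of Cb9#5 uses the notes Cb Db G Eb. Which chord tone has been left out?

Bbb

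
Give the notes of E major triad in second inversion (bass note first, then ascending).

B, E, G♯

E major triad = E–G♯–B; second inversion → fifth (B) lowest.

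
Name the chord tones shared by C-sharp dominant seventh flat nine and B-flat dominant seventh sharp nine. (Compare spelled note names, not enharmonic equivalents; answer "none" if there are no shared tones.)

C-sharp – D

C-sharp dominant seventh flat nine: C-sharp E-sharp G-sharp B D
B-flat dominant seventh sharp nine: B-flat D F A-flat C-sharp
Common to both → C-sharp, D.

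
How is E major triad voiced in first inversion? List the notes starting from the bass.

G-sharp – B – E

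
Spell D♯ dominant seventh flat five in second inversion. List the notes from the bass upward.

A C♯ D♯ F𝄪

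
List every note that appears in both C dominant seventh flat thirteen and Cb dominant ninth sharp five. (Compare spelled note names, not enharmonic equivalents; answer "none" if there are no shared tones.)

C dominant seventh flat thirteen: C E G B-flat A-flat
Cb dominant ninth sharp five: C-flat E-flat G B-double-flat D-flat
Common to both → G.

G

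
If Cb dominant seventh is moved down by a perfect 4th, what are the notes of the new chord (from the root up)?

G♭, B♭, D♭, F♭

C♭ down a perfect 4th → G♭. New chord: G♭ dominant seventh.
Root: G♭
Major 3rd (3rd): B♭
Perfect 5th (5th): D♭
Minor 7th (7th): F♭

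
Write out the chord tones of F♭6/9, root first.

Fb – Ab – Cb – Db – Gb

Root Fb, quality six-nine:
Root: Fb
Major 3rd (3rd): Ab
Perfect 5th (5th): Cb
Major 6th (6th): Db
Major 9th (9th): Gb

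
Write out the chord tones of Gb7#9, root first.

Gb, Bb, Db, Fb, A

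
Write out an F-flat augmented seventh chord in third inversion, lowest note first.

Ebb  Fb  Ab  C

In root position, F-flat augmented seventh is Fb–Ab–C–Ebb.
Third inversion puts the seventh (Ebb) in the bass.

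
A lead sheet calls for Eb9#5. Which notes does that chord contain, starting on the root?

Eb9#5 is a dominant ninth sharp five built on Eb.
root → Eb
3rd (major 3rd) → G
5th (augmented 5th) → B
7th (minor 7th) → Db
9th (major 9th) → F

Eb, G, B, Db, F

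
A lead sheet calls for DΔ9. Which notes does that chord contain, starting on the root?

D – F# – A – C# – E

Root D, quality major ninth:
Root: D
Major 3rd (3rd): F#
Perfect 5th (5th): A
Major 7th (7th): C#
Major 9th (9th): E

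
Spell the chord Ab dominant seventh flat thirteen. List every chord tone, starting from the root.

Ab, C, Eb, Gb, Fb

Root Ab, quality dominant seventh flat thirteen:
Ab — root
C — major 3rd
Eb — perfect 5th
Gb — minor 7th
Fb — minor 13th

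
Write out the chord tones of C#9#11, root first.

C#9#11: dominant ninth sharp eleven on C♯.
C♯ — root
E♯ — major 3rd
G♯ — perfect 5th
B — minor 7th
D♯ — major 9th
F𝄪 — augmented 11th

C♯, E♯, G♯, B, D♯, F𝄪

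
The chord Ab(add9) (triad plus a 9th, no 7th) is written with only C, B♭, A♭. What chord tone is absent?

The full Ab(add9) chord is A♭, C, E♭, B♭.
Comparing with the voicing, the perfect 5th (5th) — E♭ — is absent.

E♭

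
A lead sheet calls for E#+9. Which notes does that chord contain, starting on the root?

E♯ G𝄪 B𝄪 D♯ F𝄪

E#+9 is a dominant ninth sharp five built on E♯.
Root: E♯
Major 3rd (3rd): G𝄪
Augmented 5th (5th): B𝄪
Minor 7th (7th): D♯
Major 9th (9th): F𝄪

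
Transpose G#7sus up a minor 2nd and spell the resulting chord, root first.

A minor 2nd up from G# is A, so the new chord is A dominant seventh suspended fourth.
- root: A
- perfect 4th: D
- perfect 5th: E
- minor 7th: G

A D E G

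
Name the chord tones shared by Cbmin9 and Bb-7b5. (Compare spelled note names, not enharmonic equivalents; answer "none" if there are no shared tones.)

Cbmin9 = C♭, E𝄫, G♭, B𝄫, D♭.
Bb-7b5 = B♭, D♭, F♭, A♭.
Shared: D♭.

D♭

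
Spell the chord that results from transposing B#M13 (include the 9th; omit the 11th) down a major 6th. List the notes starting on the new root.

D#, F##, A#, C##, E#, B#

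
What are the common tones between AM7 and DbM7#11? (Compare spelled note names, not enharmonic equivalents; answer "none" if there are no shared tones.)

none

AM7: A C# E G#
DbM7#11: Db F Ab C G
Common to both → none.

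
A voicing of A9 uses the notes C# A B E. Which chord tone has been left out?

G

A9 = A, C#, E, G, B. The voicing lacks the 7th (minor 7th), G.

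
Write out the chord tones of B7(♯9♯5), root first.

B  D#  F##  A  C##

B7(♯9♯5): dominant seventh sharp nine sharp five on B.
- root: B
- major 3rd: D#
- augmented 5th: F##
- minor 7th: A
- augmented 9th: C##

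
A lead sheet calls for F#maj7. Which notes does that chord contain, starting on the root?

F♯ – A♯ – C♯ – E♯

Root F♯, quality major seventh:
root → F♯
3rd (major 3rd) → A♯
5th (perfect 5th) → C♯
7th (major 7th) → E♯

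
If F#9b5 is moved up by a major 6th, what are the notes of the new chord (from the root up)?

Transposed root: F# → D# (major 6th up). So we spell D# dominant ninth flat five:
- root: D#
- major 3rd: F##
- diminished 5th: A
- minor 7th: C#
- major 9th: E#

D#, F##, A, C#, E#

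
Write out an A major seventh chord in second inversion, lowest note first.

In root position, A major seventh is A–C-sharp–E–G-sharp.
Second inversion puts the fifth (E) in the bass.

E – G-sharp – A – C-sharp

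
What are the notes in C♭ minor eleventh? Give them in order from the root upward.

C-flat  E-double-flat  G-flat  B-double-flat  D-flat  F-flat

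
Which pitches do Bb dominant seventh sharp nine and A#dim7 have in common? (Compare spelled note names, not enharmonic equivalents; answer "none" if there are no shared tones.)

C#

Bb dominant seventh sharp nine: Bb D F Ab C#
A#dim7: A# C# E G
Common to both → C#.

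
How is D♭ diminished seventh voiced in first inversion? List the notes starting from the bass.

F♭ – A𝄫 – C𝄫 – D♭

D♭ diminished seventh = D♭–F♭–A𝄫–C𝄫; first inversion → third (F♭) lowest.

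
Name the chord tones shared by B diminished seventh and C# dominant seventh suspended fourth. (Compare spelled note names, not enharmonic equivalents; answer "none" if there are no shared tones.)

B diminished seventh: B D F A-flat
C# dominant seventh suspended fourth: C-sharp F-sharp G-sharp B
Common to both → B.

B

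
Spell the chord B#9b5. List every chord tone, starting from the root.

B#, D##, F#, A#, C##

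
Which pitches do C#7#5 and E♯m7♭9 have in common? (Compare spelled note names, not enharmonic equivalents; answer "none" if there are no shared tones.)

E#

C#7#5 = C#, E#, G##, B.
E♯m7♭9 = E#, G#, B#, D#, F#.
Shared: E#.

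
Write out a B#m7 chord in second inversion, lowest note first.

F##, A#, B#, D#

In root position, B#m7 is B#–D#–F##–A#.
Second inversion puts the fifth (F##) in the bass.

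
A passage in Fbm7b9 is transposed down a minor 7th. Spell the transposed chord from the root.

Gb  Bbb  Db  Fb  Abb

Fb down a minor 7th → Gb. New chord: Gb minor seventh flat nine.
Gb — root
Bbb — minor 3rd
Db — perfect 5th
Fb — minor 7th
Abb — minor 9th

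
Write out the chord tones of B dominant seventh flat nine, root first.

B dominant seventh flat nine is a dominant seventh flat nine built on B.
root → B
3rd (major 3rd) → D#
5th (perfect 5th) → F#
7th (minor 7th) → A
9th (minor 9th) → C

B, D#, F#, A, C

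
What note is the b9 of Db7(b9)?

E𝄫

Root of Db7(b9) = D♭. The 9th is a minor 9th: D♭ up a minor 9th → E𝄫.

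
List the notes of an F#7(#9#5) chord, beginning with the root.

F♯ – A♯ – C𝄪 – E – G𝄪

F#7(#9#5) is a dominant seventh sharp nine sharp five built on F♯.
root → F♯
3rd (major 3rd) → A♯
5th (augmented 5th) → C𝄪
7th (minor 7th) → E
9th (augmented 9th) → G𝄪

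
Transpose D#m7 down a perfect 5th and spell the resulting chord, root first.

G#  B  D#  F#

A perfect 5th down from D# is G#, so the new chord is G# minor seventh.
Root: G#
Minor 3rd (3rd): B
Perfect 5th (5th): D#
Minor 7th (7th): F#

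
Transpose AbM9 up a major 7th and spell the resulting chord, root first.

G – B – D – F# – A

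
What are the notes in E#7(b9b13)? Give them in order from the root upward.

E#  G##  B#  D#  F#  C#

E#7(b9b13): dominant seventh flat nine flat thirteen on E#.
E# — root
G## — major 3rd
B# — perfect 5th
D# — minor 7th
F# — minor 9th
C# — minor 13th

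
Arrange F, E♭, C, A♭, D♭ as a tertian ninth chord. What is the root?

D♭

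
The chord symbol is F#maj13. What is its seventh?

E#

Root of F#maj13 = F#. The 7th is a major 7th: F# up a major 7th → E#.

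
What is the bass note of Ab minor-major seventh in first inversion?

Ab minor-major seventh in root position is Ab–Cb–Eb–G.
First inversion places the third in the bass, which is Cb.

Cb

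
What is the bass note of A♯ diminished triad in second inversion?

A♯ diminished triad = A-sharp–C-sharp–E. Second inversion → fifth in the bass = E.

E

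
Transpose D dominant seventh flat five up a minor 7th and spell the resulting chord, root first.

Transposed root: D → C (minor 7th up). So we spell C dominant seventh flat five:
root → C
3rd (major 3rd) → E
5th (diminished 5th) → Gb
7th (minor 7th) → Bb

C, E, Gb, Bb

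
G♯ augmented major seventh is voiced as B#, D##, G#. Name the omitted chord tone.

F##

G♯ augmented major seventh = G#, B#, D##, F##. The voicing lacks the 7th (major 7th), F##.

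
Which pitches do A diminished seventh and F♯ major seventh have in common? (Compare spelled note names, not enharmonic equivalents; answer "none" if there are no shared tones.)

A diminished seventh: A C E♭ G♭
F♯ major seventh: F♯ A♯ C♯ E♯
Common to both → none.

none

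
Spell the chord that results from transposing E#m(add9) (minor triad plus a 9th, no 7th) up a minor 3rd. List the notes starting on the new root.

Transposed root: E# → G# (minor 3rd up). So we spell G# minor added-ninth:
Root: G#
Minor 3rd (3rd): B
Perfect 5th (5th): D#
Major 9th (9th): A#

G# – B – D# – A#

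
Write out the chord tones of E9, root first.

E – G# – B – D – F#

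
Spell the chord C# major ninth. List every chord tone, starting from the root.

C-sharp, E-sharp, G-sharp, B-sharp, D-sharp

C# major ninth is a major ninth built on C-sharp.
C-sharp — root
E-sharp — major 3rd
G-sharp — perfect 5th
B-sharp — major 7th
D-sharp — major 9th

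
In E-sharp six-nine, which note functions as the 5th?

B#

Root of E-sharp six-nine = E#. The 5th is a perfect 5th: E# up a perfect 5th → B#.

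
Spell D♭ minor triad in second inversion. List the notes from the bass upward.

A-flat, D-flat, F-flat

D♭ minor triad = D-flat–F-flat–A-flat; second inversion → fifth (A-flat) lowest.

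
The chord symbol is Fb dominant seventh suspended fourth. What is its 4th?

Fb dominant seventh suspended fourth is built on F♭; its 4th is a perfect 4th above the root.
A fourth above F uses the letter B, and the perfect 4th above F♭ is B𝄫.

B𝄫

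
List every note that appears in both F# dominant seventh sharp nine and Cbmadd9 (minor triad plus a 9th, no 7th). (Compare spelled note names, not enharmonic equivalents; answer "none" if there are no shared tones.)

none

F# dominant seventh sharp nine: F# A# C# E G##
Cbmadd9: Cb Ebb Gb Db
Common to both → none.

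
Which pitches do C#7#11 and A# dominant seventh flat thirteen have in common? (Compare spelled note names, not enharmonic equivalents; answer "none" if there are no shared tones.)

E#  G#

C#7#11 = C#, E#, G#, B, F##.
A# dominant seventh flat thirteen = A#, C##, E#, G#, F#.
Shared: E#, G#.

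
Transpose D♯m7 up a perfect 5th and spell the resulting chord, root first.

A perfect 5th up from D# is A#, so the new chord is A# minor seventh.
- root: A#
- minor 3rd: C#
- perfect 5th: E#
- minor 7th: G#

A# – C# – E# – G#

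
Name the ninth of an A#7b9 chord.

B

A#7b9 is built on A#; its 9th is a minor 9th above the root.
A second above A uses the letter B, and the minor 9th above A# is B.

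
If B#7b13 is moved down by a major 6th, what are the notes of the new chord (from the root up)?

D♯ F𝄪 A♯ C♯ B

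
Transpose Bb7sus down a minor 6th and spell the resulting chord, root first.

A minor 6th down from Bb is D, so the new chord is D dominant seventh suspended fourth.
root → D
4th (perfect 4th) → G
5th (perfect 5th) → A
7th (minor 7th) → C

D G A C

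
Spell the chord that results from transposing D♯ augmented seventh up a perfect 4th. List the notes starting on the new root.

G♯, B♯, D𝄪, F♯

A perfect 4th up from D♯ is G♯, so the new chord is G♯ augmented seventh.
root → G♯
3rd (major 3rd) → B♯
5th (augmented 5th) → D𝄪
7th (minor 7th) → F♯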